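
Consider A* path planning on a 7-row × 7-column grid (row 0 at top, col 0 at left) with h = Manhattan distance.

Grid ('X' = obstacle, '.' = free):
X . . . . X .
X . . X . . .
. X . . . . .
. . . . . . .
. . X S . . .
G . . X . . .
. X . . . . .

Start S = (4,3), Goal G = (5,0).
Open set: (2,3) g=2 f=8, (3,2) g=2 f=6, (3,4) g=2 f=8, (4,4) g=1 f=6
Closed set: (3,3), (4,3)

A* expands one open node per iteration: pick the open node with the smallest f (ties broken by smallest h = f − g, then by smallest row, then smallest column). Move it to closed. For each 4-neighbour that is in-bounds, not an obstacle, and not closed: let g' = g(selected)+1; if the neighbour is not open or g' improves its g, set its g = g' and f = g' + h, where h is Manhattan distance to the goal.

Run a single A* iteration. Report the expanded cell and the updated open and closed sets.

step 1: expand (3,2) (f=6, h=4) → closed; open now [(2,2) g=3 f=8, (2,3) g=2 f=8, (3,1) g=3 f=6, (3,4) g=2 f=8, (4,4) g=1 f=6]

expanded=(3,2); open=[(2,2) g=3 f=8, (2,3) g=2 f=8, (3,1) g=3 f=6, (3,4) g=2 f=8, (4,4) g=1 f=6]; closed=[(3,2), (3,3), (4,3)]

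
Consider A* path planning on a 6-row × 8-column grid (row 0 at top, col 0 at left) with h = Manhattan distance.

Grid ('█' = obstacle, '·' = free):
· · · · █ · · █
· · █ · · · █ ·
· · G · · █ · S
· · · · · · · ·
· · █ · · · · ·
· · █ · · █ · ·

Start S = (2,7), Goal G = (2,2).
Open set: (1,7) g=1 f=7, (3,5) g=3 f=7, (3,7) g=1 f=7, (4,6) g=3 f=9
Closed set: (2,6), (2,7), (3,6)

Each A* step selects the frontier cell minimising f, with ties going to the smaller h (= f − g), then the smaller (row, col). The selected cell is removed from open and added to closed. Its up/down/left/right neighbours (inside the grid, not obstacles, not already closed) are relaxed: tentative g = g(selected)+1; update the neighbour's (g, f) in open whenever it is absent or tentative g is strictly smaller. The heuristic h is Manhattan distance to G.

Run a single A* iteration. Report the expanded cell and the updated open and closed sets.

step 1: expand (3,5) (f=7, h=4) → closed; open now [(1,7) g=1 f=7, (3,4) g=4 f=7, (3,7) g=1 f=7, (4,5) g=4 f=9, (4,6) g=3 f=9]

expanded=(3,5); open=[(1,7) g=1 f=7, (3,4) g=4 f=7, (3,7) g=1 f=7, (4,5) g=4 f=9, (4,6) g=3 f=9]; closed=[(2,6), (2,7), (3,5), (3,6)]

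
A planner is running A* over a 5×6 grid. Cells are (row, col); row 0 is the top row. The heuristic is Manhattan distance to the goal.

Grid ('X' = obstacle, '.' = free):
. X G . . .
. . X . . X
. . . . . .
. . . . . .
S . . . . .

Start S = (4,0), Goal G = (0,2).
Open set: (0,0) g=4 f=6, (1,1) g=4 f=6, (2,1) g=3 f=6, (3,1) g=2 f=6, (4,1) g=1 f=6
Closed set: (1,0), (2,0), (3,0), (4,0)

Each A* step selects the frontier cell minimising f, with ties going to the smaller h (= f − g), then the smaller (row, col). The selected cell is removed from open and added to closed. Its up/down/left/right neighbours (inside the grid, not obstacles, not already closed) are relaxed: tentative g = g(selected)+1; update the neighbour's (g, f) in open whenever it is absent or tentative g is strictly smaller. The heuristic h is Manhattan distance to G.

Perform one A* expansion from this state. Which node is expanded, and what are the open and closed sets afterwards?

step 1: expand (0,0) (f=6, h=2) → closed; open now [(1,1) g=4 f=6, (2,1) g=3 f=6, (3,1) g=2 f=6, (4,1) g=1 f=6]

expanded=(0,0); open=[(1,1) g=4 f=6, (2,1) g=3 f=6, (3,1) g=2 f=6, (4,1) g=1 f=6]; closed=[(0,0), (1,0), (2,0), (3,0), (4,0)]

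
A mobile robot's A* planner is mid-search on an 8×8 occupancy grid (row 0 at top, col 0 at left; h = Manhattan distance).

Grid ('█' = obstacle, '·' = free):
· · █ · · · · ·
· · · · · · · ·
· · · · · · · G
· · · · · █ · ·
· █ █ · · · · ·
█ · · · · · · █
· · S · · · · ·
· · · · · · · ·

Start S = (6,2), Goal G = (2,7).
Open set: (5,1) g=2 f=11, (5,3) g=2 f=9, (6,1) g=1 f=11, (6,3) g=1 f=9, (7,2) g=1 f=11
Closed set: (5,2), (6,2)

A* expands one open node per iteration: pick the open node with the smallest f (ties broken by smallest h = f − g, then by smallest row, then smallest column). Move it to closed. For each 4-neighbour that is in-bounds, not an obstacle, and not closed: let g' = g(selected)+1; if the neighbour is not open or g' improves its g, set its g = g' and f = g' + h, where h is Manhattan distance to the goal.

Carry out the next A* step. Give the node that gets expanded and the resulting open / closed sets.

expanded=(5,3); open=[(4,3) g=3 f=9, (5,1) g=2 f=11, (5,4) g=3 f=9, (6,1) g=1 f=11, (6,3) g=1 f=9, (7,2) g=1 f=11]; closed=[(5,2), (5,3), (6,2)]

step 1: expand (5,3) (f=9, h=7) → closed; open now [(4,3) g=3 f=9, (5,1) g=2 f=11, (5,4) g=3 f=9, (6,1) g=1 f=11, (6,3) g=1 f=9, (7,2) g=1 f=11]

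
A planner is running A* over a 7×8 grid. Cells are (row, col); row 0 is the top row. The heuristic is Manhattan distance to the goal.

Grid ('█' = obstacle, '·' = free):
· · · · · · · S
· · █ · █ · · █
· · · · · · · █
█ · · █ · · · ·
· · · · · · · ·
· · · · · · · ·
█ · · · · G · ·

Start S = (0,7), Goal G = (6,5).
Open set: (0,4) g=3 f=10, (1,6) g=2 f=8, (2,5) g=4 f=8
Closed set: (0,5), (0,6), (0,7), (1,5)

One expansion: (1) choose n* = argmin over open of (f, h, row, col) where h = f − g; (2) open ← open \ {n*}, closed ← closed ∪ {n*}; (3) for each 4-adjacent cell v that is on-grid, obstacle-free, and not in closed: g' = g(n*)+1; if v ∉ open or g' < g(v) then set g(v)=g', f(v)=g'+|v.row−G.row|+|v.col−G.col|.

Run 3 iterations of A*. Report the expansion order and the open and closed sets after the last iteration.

step 1: expand (2,5) (f=8, h=4) → closed; open now [(0,4) g=3 f=10, (1,6) g=2 f=8, (2,4) g=5 f=10, (2,6) g=5 f=10, (3,5) g=5 f=8]
step 2: expand (3,5) (f=8, h=3) → closed; open now [(0,4) g=3 f=10, (1,6) g=2 f=8, (2,4) g=5 f=10, (2,6) g=5 f=10, (3,4) g=6 f=10, (3,6) g=6 f=10, (4,5) g=6 f=8]
step 3: expand (4,5) (f=8, h=2) → closed; open now [(0,4) g=3 f=10, (1,6) g=2 f=8, (2,4) g=5 f=10, (2,6) g=5 f=10, (3,4) g=6 f=10, (3,6) g=6 f=10, (4,4) g=7 f=10, (4,6) g=7 f=10, (5,5) g=7 f=8]

order=[(2,5) → (3,5) → (4,5)]; open=[(0,4) g=3 f=10, (1,6) g=2 f=8, (2,4) g=5 f=10, (2,6) g=5 f=10, (3,4) g=6 f=10, (3,6) g=6 f=10, (4,4) g=7 f=10, (4,6) g=7 f=10, (5,5) g=7 f=8]; closed=[(0,5), (0,6), (0,7), (1,5), (2,5), (3,5), (4,5)]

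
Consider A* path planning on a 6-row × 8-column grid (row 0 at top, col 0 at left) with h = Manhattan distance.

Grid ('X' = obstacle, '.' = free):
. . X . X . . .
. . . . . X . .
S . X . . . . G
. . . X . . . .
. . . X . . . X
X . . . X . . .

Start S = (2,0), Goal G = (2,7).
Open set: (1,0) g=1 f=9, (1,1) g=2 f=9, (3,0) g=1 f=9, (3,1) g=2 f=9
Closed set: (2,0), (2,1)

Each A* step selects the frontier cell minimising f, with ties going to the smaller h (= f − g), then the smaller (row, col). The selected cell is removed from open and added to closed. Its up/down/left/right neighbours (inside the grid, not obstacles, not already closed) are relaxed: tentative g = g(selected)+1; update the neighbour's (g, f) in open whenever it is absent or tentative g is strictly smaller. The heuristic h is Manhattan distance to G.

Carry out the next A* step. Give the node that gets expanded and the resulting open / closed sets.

step 1: expand (1,1) (f=9, h=7) → closed; open now [(0,1) g=3 f=11, (1,0) g=1 f=9, (1,2) g=3 f=9, (3,0) g=1 f=9, (3,1) g=2 f=9]

expanded=(1,1); open=[(0,1) g=3 f=11, (1,0) g=1 f=9, (1,2) g=3 f=9, (3,0) g=1 f=9, (3,1) g=2 f=9]; closed=[(1,1), (2,0), (2,1)]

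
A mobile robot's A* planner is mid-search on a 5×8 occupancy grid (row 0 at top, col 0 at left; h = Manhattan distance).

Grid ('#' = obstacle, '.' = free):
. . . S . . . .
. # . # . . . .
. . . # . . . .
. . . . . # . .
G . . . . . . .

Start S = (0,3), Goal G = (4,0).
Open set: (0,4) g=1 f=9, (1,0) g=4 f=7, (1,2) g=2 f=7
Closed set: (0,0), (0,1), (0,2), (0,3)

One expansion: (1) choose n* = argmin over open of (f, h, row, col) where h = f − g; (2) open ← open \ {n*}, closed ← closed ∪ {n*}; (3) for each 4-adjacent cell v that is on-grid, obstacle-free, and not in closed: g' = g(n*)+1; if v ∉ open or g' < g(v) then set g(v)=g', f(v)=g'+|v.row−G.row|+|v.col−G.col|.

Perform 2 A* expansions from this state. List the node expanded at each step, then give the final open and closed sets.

step 1: expand (1,0) (f=7, h=3) → closed; open now [(0,4) g=1 f=9, (1,2) g=2 f=7, (2,0) g=5 f=7]
step 2: expand (2,0) (f=7, h=2) → closed; open now [(0,4) g=1 f=9, (1,2) g=2 f=7, (2,1) g=6 f=9, (3,0) g=6 f=7]

order=[(1,0) → (2,0)]; open=[(0,4) g=1 f=9, (1,2) g=2 f=7, (2,1) g=6 f=9, (3,0) g=6 f=7]; closed=[(0,0), (0,1), (0,2), (0,3), (1,0), (2,0)]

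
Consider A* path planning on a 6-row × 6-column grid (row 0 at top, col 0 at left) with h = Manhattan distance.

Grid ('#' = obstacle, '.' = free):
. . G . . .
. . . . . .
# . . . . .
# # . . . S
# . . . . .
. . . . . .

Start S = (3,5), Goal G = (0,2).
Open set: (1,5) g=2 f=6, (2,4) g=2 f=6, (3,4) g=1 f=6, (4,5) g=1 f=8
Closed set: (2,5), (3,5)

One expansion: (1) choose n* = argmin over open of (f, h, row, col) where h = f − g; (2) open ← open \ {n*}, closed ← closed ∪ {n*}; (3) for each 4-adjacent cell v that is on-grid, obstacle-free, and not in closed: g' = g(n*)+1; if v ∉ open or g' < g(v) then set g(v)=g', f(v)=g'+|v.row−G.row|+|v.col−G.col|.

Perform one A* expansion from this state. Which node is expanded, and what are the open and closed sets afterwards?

step 1: expand (1,5) (f=6, h=4) → closed; open now [(0,5) g=3 f=6, (1,4) g=3 f=6, (2,4) g=2 f=6, (3,4) g=1 f=6, (4,5) g=1 f=8]

expanded=(1,5); open=[(0,5) g=3 f=6, (1,4) g=3 f=6, (2,4) g=2 f=6, (3,4) g=1 f=6, (4,5) g=1 f=8]; closed=[(1,5), (2,5), (3,5)]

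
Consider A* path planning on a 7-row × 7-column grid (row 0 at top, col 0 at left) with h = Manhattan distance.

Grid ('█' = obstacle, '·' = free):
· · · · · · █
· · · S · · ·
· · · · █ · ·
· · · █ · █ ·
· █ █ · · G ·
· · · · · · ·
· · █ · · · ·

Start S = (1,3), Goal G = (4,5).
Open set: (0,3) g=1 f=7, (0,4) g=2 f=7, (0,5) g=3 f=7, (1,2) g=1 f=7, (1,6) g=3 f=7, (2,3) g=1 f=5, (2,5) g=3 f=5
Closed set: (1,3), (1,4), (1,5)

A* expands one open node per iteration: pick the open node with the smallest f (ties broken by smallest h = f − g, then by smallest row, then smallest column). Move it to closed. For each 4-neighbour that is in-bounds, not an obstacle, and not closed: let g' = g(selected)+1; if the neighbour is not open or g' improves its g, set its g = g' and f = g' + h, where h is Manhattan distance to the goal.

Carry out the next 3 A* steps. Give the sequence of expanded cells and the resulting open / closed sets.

step 1: expand (2,5) (f=5, h=2) → closed; open now [(0,3) g=1 f=7, (0,4) g=2 f=7, (0,5) g=3 f=7, (1,2) g=1 f=7, (1,6) g=3 f=7, (2,3) g=1 f=5, (2,6) g=4 f=7]
step 2: expand (2,3) (f=5, h=4) → closed; open now [(0,3) g=1 f=7, (0,4) g=2 f=7, (0,5) g=3 f=7, (1,2) g=1 f=7, (1,6) g=3 f=7, (2,2) g=2 f=7, (2,6) g=4 f=7]
step 3: expand (2,6) (f=7, h=3) → closed; open now [(0,3) g=1 f=7, (0,4) g=2 f=7, (0,5) g=3 f=7, (1,2) g=1 f=7, (1,6) g=3 f=7, (2,2) g=2 f=7, (3,6) g=5 f=7]

order=[(2,5) → (2,3) → (2,6)]; open=[(0,3) g=1 f=7, (0,4) g=2 f=7, (0,5) g=3 f=7, (1,2) g=1 f=7, (1,6) g=3 f=7, (2,2) g=2 f=7, (3,6) g=5 f=7]; closed=[(1,3), (1,4), (1,5), (2,3), (2,5), (2,6)]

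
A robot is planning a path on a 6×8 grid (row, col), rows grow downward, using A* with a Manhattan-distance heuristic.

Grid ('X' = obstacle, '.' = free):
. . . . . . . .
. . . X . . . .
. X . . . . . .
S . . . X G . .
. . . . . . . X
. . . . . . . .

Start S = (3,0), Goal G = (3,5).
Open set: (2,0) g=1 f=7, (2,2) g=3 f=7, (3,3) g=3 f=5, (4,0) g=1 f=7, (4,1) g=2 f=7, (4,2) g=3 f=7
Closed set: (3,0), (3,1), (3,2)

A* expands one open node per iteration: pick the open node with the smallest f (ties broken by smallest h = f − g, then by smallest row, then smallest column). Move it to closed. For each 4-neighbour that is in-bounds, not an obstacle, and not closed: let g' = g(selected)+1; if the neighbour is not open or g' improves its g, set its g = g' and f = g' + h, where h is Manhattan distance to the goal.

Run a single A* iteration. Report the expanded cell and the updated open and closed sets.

expanded=(3,3); open=[(2,0) g=1 f=7, (2,2) g=3 f=7, (2,3) g=4 f=7, (4,0) g=1 f=7, (4,1) g=2 f=7, (4,2) g=3 f=7, (4,3) g=4 f=7]; closed=[(3,0), (3,1), (3,2), (3,3)]

step 1: expand (3,3) (f=5, h=2) → closed; open now [(2,0) g=1 f=7, (2,2) g=3 f=7, (2,3) g=4 f=7, (4,0) g=1 f=7, (4,1) g=2 f=7, (4,2) g=3 f=7, (4,3) g=4 f=7]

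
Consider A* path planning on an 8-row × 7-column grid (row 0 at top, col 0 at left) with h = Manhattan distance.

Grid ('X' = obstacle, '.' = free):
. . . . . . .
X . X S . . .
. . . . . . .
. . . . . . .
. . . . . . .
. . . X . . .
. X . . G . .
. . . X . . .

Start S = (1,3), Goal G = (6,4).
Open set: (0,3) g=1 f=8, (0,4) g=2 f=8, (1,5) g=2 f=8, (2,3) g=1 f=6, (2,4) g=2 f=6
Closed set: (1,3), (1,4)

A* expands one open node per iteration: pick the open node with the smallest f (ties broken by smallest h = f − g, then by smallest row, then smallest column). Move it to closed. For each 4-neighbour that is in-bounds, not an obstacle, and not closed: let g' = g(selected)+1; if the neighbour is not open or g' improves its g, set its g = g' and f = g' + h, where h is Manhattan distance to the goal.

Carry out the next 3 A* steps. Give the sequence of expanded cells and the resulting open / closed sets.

order=[(2,4) → (3,4) → (4,4)]; open=[(0,3) g=1 f=8, (0,4) g=2 f=8, (1,5) g=2 f=8, (2,3) g=1 f=6, (2,5) g=3 f=8, (3,3) g=4 f=8, (3,5) g=4 f=8, (4,3) g=5 f=8, (4,5) g=5 f=8, (5,4) g=5 f=6]; closed=[(1,3), (1,4), (2,4), (3,4), (4,4)]

step 1: expand (2,4) (f=6, h=4) → closed; open now [(0,3) g=1 f=8, (0,4) g=2 f=8, (1,5) g=2 f=8, (2,3) g=1 f=6, (2,5) g=3 f=8, (3,4) g=3 f=6]
step 2: expand (3,4) (f=6, h=3) → closed; open now [(0,3) g=1 f=8, (0,4) g=2 f=8, (1,5) g=2 f=8, (2,3) g=1 f=6, (2,5) g=3 f=8, (3,3) g=4 f=8, (3,5) g=4 f=8, (4,4) g=4 f=6]
step 3: expand (4,4) (f=6, h=2) → closed; open now [(0,3) g=1 f=8, (0,4) g=2 f=8, (1,5) g=2 f=8, (2,3) g=1 f=6, (2,5) g=3 f=8, (3,3) g=4 f=8, (3,5) g=4 f=8, (4,3) g=5 f=8, (4,5) g=5 f=8, (5,4) g=5 f=6]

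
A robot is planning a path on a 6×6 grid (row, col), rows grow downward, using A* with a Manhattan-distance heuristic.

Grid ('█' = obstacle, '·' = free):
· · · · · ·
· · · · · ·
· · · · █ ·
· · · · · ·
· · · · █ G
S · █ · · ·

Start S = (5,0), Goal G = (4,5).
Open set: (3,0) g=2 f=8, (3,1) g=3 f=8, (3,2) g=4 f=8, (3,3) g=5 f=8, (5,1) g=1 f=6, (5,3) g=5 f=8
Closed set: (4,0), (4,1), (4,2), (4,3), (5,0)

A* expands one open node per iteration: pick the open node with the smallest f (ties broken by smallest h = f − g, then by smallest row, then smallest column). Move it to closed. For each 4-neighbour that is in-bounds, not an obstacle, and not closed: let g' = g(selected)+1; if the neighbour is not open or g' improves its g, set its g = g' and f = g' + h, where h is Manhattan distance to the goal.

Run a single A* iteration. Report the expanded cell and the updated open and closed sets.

step 1: expand (5,1) (f=6, h=5) → closed; open now [(3,0) g=2 f=8, (3,1) g=3 f=8, (3,2) g=4 f=8, (3,3) g=5 f=8, (5,3) g=5 f=8]

expanded=(5,1); open=[(3,0) g=2 f=8, (3,1) g=3 f=8, (3,2) g=4 f=8, (3,3) g=5 f=8, (5,3) g=5 f=8]; closed=[(4,0), (4,1), (4,2), (4,3), (5,0), (5,1)]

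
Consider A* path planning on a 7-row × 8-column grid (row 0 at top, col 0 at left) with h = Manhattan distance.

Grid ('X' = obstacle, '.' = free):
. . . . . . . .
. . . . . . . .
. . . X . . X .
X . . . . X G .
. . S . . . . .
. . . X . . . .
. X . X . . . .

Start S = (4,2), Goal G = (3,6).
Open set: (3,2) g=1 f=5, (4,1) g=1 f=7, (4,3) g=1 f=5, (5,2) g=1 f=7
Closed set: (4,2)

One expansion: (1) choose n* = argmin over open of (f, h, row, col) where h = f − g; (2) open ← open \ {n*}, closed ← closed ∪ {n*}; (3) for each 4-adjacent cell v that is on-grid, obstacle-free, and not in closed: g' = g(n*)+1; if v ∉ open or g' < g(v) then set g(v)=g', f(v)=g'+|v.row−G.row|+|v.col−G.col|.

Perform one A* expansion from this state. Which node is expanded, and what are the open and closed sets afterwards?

expanded=(3,2); open=[(2,2) g=2 f=7, (3,1) g=2 f=7, (3,3) g=2 f=5, (4,1) g=1 f=7, (4,3) g=1 f=5, (5,2) g=1 f=7]; closed=[(3,2), (4,2)]

step 1: expand (3,2) (f=5, h=4) → closed; open now [(2,2) g=2 f=7, (3,1) g=2 f=7, (3,3) g=2 f=5, (4,1) g=1 f=7, (4,3) g=1 f=5, (5,2) g=1 f=7]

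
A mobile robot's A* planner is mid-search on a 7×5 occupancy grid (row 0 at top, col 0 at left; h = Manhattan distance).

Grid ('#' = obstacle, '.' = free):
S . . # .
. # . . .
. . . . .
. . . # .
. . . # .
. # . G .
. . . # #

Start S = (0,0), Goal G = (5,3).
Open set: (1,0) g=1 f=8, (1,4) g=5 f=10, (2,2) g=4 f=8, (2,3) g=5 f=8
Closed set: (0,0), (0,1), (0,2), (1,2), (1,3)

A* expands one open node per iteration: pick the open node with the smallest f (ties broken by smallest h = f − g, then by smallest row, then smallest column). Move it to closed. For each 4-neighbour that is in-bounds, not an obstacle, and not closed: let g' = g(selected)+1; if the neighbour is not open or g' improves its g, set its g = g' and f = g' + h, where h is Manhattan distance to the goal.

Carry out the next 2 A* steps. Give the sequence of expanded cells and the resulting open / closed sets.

order=[(2,3) → (2,2)]; open=[(1,0) g=1 f=8, (1,4) g=5 f=10, (2,1) g=5 f=10, (2,4) g=6 f=10, (3,2) g=5 f=8]; closed=[(0,0), (0,1), (0,2), (1,2), (1,3), (2,2), (2,3)]

step 1: expand (2,3) (f=8, h=3) → closed; open now [(1,0) g=1 f=8, (1,4) g=5 f=10, (2,2) g=4 f=8, (2,4) g=6 f=10]
step 2: expand (2,2) (f=8, h=4) → closed; open now [(1,0) g=1 f=8, (1,4) g=5 f=10, (2,1) g=5 f=10, (2,4) g=6 f=10, (3,2) g=5 f=8]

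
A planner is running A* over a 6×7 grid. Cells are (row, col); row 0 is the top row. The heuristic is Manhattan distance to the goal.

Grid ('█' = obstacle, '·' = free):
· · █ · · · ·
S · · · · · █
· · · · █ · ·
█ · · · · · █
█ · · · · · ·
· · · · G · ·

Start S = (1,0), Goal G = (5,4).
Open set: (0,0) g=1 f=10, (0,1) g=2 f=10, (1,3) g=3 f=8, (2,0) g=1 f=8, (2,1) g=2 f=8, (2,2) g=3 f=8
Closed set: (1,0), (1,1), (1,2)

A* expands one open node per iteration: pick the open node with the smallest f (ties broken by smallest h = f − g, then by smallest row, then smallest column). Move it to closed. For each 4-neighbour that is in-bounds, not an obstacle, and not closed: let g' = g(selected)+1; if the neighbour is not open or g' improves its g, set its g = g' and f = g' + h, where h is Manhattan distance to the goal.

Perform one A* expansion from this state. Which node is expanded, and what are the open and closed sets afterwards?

expanded=(1,3); open=[(0,0) g=1 f=10, (0,1) g=2 f=10, (0,3) g=4 f=10, (1,4) g=4 f=8, (2,0) g=1 f=8, (2,1) g=2 f=8, (2,2) g=3 f=8, (2,3) g=4 f=8]; closed=[(1,0), (1,1), (1,2), (1,3)]

step 1: expand (1,3) (f=8, h=5) → closed; open now [(0,0) g=1 f=10, (0,1) g=2 f=10, (0,3) g=4 f=10, (1,4) g=4 f=8, (2,0) g=1 f=8, (2,1) g=2 f=8, (2,2) g=3 f=8, (2,3) g=4 f=8]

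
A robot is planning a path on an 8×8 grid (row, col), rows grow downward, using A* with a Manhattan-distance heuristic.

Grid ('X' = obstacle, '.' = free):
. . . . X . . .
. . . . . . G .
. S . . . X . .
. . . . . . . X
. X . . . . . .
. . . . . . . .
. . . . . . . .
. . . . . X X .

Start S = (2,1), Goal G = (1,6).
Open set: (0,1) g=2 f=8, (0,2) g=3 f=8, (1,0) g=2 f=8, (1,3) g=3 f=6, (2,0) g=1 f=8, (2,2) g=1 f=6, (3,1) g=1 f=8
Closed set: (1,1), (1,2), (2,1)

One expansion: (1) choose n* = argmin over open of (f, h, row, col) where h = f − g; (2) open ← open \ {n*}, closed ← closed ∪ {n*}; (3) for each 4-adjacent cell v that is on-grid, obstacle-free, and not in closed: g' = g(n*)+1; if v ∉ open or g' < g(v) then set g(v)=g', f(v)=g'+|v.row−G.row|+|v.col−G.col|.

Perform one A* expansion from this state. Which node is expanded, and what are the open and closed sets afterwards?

expanded=(1,3); open=[(0,1) g=2 f=8, (0,2) g=3 f=8, (0,3) g=4 f=8, (1,0) g=2 f=8, (1,4) g=4 f=6, (2,0) g=1 f=8, (2,2) g=1 f=6, (2,3) g=4 f=8, (3,1) g=1 f=8]; closed=[(1,1), (1,2), (1,3), (2,1)]

step 1: expand (1,3) (f=6, h=3) → closed; open now [(0,1) g=2 f=8, (0,2) g=3 f=8, (0,3) g=4 f=8, (1,0) g=2 f=8, (1,4) g=4 f=6, (2,0) g=1 f=8, (2,2) g=1 f=6, (2,3) g=4 f=8, (3,1) g=1 f=8]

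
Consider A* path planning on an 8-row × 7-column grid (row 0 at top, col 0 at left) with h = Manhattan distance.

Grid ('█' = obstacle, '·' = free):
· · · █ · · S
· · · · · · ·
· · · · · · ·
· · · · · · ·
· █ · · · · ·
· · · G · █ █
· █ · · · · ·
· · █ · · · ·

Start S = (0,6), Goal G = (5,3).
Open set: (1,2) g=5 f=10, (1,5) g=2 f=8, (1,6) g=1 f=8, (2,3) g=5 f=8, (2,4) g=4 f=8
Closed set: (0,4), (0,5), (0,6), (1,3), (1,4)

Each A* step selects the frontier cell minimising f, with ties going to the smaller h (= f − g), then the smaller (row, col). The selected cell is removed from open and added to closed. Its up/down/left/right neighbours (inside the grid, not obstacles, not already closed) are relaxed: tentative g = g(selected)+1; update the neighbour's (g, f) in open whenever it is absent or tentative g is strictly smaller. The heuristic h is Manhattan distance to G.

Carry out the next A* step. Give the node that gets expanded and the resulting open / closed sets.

expanded=(2,3); open=[(1,2) g=5 f=10, (1,5) g=2 f=8, (1,6) g=1 f=8, (2,2) g=6 f=10, (2,4) g=4 f=8, (3,3) g=6 f=8]; closed=[(0,4), (0,5), (0,6), (1,3), (1,4), (2,3)]

step 1: expand (2,3) (f=8, h=3) → closed; open now [(1,2) g=5 f=10, (1,5) g=2 f=8, (1,6) g=1 f=8, (2,2) g=6 f=10, (2,4) g=4 f=8, (3,3) g=6 f=8]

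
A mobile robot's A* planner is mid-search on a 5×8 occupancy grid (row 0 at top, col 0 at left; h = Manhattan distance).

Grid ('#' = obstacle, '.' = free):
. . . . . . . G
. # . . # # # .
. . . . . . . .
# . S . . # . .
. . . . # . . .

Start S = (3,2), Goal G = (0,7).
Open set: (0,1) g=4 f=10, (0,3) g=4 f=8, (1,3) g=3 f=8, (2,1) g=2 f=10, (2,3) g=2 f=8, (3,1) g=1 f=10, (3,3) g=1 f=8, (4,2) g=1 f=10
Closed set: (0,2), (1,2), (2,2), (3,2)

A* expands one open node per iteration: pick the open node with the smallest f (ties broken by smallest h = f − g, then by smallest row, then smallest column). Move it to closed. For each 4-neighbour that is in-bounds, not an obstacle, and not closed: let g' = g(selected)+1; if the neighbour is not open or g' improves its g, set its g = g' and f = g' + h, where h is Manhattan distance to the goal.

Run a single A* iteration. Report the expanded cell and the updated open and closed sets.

step 1: expand (0,3) (f=8, h=4) → closed; open now [(0,1) g=4 f=10, (0,4) g=5 f=8, (1,3) g=3 f=8, (2,1) g=2 f=10, (2,3) g=2 f=8, (3,1) g=1 f=10, (3,3) g=1 f=8, (4,2) g=1 f=10]

expanded=(0,3); open=[(0,1) g=4 f=10, (0,4) g=5 f=8, (1,3) g=3 f=8, (2,1) g=2 f=10, (2,3) g=2 f=8, (3,1) g=1 f=10, (3,3) g=1 f=8, (4,2) g=1 f=10]; closed=[(0,2), (0,3), (1,2), (2,2), (3,2)]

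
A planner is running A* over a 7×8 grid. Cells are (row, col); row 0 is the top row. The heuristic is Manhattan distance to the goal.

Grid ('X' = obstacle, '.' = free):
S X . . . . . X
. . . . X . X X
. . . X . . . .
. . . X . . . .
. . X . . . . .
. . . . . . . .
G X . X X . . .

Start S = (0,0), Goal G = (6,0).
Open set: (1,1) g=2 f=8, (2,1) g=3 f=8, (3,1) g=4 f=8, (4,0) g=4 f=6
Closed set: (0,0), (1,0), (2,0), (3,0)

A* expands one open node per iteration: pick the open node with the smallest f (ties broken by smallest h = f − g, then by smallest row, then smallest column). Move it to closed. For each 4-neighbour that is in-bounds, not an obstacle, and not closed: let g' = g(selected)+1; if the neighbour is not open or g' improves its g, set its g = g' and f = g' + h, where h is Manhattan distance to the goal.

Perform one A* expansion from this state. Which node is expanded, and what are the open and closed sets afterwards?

expanded=(4,0); open=[(1,1) g=2 f=8, (2,1) g=3 f=8, (3,1) g=4 f=8, (4,1) g=5 f=8, (5,0) g=5 f=6]; closed=[(0,0), (1,0), (2,0), (3,0), (4,0)]

step 1: expand (4,0) (f=6, h=2) → closed; open now [(1,1) g=2 f=8, (2,1) g=3 f=8, (3,1) g=4 f=8, (4,1) g=5 f=8, (5,0) g=5 f=6]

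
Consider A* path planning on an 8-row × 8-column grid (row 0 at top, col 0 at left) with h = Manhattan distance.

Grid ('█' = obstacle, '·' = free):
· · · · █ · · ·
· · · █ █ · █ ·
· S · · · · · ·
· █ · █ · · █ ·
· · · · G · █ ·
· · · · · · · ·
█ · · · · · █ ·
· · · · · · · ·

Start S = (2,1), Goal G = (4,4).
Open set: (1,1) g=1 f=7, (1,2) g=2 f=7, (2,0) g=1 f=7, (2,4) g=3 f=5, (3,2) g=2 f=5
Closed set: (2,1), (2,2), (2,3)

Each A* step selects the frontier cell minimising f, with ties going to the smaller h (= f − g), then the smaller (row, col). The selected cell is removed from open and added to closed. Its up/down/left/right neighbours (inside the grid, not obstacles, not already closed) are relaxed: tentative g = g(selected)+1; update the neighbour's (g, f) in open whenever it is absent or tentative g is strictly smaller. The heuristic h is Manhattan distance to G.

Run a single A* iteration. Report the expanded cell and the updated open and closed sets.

expanded=(2,4); open=[(1,1) g=1 f=7, (1,2) g=2 f=7, (2,0) g=1 f=7, (2,5) g=4 f=7, (3,2) g=2 f=5, (3,4) g=4 f=5]; closed=[(2,1), (2,2), (2,3), (2,4)]

step 1: expand (2,4) (f=5, h=2) → closed; open now [(1,1) g=1 f=7, (1,2) g=2 f=7, (2,0) g=1 f=7, (2,5) g=4 f=7, (3,2) g=2 f=5, (3,4) g=4 f=5]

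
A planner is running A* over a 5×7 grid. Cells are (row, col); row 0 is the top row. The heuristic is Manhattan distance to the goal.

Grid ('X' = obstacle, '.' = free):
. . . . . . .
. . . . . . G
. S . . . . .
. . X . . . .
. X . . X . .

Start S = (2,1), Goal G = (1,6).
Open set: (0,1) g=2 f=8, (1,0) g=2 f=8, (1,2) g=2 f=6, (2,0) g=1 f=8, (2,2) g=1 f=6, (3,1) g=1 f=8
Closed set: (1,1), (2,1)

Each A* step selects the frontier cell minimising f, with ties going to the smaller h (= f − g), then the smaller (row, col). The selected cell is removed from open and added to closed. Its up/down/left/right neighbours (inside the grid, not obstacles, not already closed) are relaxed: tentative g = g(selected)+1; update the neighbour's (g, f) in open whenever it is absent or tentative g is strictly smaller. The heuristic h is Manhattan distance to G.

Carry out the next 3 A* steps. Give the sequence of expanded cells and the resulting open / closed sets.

order=[(1,2) → (1,3) → (1,4)]; open=[(0,1) g=2 f=8, (0,2) g=3 f=8, (0,3) g=4 f=8, (0,4) g=5 f=8, (1,0) g=2 f=8, (1,5) g=5 f=6, (2,0) g=1 f=8, (2,2) g=1 f=6, (2,3) g=4 f=8, (2,4) g=5 f=8, (3,1) g=1 f=8]; closed=[(1,1), (1,2), (1,3), (1,4), (2,1)]

step 1: expand (1,2) (f=6, h=4) → closed; open now [(0,1) g=2 f=8, (0,2) g=3 f=8, (1,0) g=2 f=8, (1,3) g=3 f=6, (2,0) g=1 f=8, (2,2) g=1 f=6, (3,1) g=1 f=8]
step 2: expand (1,3) (f=6, h=3) → closed; open now [(0,1) g=2 f=8, (0,2) g=3 f=8, (0,3) g=4 f=8, (1,0) g=2 f=8, (1,4) g=4 f=6, (2,0) g=1 f=8, (2,2) g=1 f=6, (2,3) g=4 f=8, (3,1) g=1 f=8]
step 3: expand (1,4) (f=6, h=2) → closed; open now [(0,1) g=2 f=8, (0,2) g=3 f=8, (0,3) g=4 f=8, (0,4) g=5 f=8, (1,0) g=2 f=8, (1,5) g=5 f=6, (2,0) g=1 f=8, (2,2) g=1 f=6, (2,3) g=4 f=8, (2,4) g=5 f=8, (3,1) g=1 f=8]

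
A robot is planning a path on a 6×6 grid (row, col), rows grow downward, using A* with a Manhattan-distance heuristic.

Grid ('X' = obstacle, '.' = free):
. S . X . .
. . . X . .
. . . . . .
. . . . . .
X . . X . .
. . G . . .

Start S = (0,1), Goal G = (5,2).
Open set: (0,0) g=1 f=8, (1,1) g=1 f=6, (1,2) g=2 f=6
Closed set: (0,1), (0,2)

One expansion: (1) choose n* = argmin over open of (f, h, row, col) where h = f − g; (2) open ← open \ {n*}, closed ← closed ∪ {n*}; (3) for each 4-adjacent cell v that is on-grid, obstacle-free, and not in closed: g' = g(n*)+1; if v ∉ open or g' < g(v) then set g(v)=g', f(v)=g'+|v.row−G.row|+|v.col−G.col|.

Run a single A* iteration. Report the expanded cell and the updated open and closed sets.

step 1: expand (1,2) (f=6, h=4) → closed; open now [(0,0) g=1 f=8, (1,1) g=1 f=6, (2,2) g=3 f=6]

expanded=(1,2); open=[(0,0) g=1 f=8, (1,1) g=1 f=6, (2,2) g=3 f=6]; closed=[(0,1), (0,2), (1,2)]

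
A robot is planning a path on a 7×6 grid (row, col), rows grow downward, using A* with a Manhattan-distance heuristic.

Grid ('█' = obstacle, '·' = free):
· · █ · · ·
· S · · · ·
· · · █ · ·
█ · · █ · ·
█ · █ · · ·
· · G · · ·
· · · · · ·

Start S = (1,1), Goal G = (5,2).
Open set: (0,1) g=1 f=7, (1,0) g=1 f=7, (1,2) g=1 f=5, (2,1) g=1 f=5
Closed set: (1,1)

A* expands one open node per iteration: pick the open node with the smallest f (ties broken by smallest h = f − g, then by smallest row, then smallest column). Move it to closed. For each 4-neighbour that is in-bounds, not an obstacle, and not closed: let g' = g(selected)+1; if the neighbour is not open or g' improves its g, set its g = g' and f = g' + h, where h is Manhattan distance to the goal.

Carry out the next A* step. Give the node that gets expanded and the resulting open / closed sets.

expanded=(1,2); open=[(0,1) g=1 f=7, (1,0) g=1 f=7, (1,3) g=2 f=7, (2,1) g=1 f=5, (2,2) g=2 f=5]; closed=[(1,1), (1,2)]

step 1: expand (1,2) (f=5, h=4) → closed; open now [(0,1) g=1 f=7, (1,0) g=1 f=7, (1,3) g=2 f=7, (2,1) g=1 f=5, (2,2) g=2 f=5]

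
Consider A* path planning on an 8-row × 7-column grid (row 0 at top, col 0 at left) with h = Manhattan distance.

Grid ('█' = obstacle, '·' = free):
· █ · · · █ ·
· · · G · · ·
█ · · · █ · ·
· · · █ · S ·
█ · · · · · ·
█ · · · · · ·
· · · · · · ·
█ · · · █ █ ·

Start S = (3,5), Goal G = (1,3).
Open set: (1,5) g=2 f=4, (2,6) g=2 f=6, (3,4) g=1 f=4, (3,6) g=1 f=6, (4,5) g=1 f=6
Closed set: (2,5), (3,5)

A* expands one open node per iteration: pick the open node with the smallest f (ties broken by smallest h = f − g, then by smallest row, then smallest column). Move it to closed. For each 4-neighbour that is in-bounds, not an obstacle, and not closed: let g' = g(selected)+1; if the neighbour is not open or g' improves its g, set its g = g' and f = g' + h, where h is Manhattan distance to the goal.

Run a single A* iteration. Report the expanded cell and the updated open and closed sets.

expanded=(1,5); open=[(1,4) g=3 f=4, (1,6) g=3 f=6, (2,6) g=2 f=6, (3,4) g=1 f=4, (3,6) g=1 f=6, (4,5) g=1 f=6]; closed=[(1,5), (2,5), (3,5)]

step 1: expand (1,5) (f=4, h=2) → closed; open now [(1,4) g=3 f=4, (1,6) g=3 f=6, (2,6) g=2 f=6, (3,4) g=1 f=4, (3,6) g=1 f=6, (4,5) g=1 f=6]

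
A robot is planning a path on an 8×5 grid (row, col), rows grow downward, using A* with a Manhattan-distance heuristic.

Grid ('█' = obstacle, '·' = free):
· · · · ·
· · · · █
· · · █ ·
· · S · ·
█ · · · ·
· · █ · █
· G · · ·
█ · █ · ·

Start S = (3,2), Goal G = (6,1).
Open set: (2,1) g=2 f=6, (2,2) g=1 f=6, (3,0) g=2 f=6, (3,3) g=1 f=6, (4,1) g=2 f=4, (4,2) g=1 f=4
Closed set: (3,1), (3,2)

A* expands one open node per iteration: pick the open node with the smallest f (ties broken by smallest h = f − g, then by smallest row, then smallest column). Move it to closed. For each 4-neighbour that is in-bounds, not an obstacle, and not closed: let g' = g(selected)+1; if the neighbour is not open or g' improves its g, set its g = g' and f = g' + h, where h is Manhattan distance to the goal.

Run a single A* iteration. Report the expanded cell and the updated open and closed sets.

step 1: expand (4,1) (f=4, h=2) → closed; open now [(2,1) g=2 f=6, (2,2) g=1 f=6, (3,0) g=2 f=6, (3,3) g=1 f=6, (4,2) g=1 f=4, (5,1) g=3 f=4]

expanded=(4,1); open=[(2,1) g=2 f=6, (2,2) g=1 f=6, (3,0) g=2 f=6, (3,3) g=1 f=6, (4,2) g=1 f=4, (5,1) g=3 f=4]; closed=[(3,1), (3,2), (4,1)]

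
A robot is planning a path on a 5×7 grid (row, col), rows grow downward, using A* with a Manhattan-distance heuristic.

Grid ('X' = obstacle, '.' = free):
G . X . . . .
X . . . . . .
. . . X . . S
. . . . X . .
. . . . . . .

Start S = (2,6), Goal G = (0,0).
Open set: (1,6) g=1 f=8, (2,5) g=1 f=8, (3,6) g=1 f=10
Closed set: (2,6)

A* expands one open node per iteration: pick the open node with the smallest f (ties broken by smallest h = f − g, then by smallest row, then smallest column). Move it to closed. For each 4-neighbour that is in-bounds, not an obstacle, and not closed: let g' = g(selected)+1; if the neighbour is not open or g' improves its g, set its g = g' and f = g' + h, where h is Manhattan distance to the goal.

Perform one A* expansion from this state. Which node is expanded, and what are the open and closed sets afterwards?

step 1: expand (1,6) (f=8, h=7) → closed; open now [(0,6) g=2 f=8, (1,5) g=2 f=8, (2,5) g=1 f=8, (3,6) g=1 f=10]

expanded=(1,6); open=[(0,6) g=2 f=8, (1,5) g=2 f=8, (2,5) g=1 f=8, (3,6) g=1 f=10]; closed=[(1,6), (2,6)]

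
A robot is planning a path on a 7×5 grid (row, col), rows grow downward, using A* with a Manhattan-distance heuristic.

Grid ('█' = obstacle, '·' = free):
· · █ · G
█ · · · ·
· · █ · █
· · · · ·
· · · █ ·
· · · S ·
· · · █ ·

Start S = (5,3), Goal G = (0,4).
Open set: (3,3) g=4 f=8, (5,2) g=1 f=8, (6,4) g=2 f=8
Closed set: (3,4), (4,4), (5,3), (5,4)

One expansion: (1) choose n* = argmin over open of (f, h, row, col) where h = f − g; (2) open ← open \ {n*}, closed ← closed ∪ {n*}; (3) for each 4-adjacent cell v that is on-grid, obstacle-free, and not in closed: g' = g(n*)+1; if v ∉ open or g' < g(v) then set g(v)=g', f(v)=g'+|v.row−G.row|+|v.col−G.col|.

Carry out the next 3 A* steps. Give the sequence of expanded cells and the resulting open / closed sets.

order=[(3,3) → (2,3) → (1,3)]; open=[(0,3) g=7 f=8, (1,2) g=7 f=10, (1,4) g=7 f=8, (3,2) g=5 f=10, (5,2) g=1 f=8, (6,4) g=2 f=8]; closed=[(1,3), (2,3), (3,3), (3,4), (4,4), (5,3), (5,4)]

step 1: expand (3,3) (f=8, h=4) → closed; open now [(2,3) g=5 f=8, (3,2) g=5 f=10, (5,2) g=1 f=8, (6,4) g=2 f=8]
step 2: expand (2,3) (f=8, h=3) → closed; open now [(1,3) g=6 f=8, (3,2) g=5 f=10, (5,2) g=1 f=8, (6,4) g=2 f=8]
step 3: expand (1,3) (f=8, h=2) → closed; open now [(0,3) g=7 f=8, (1,2) g=7 f=10, (1,4) g=7 f=8, (3,2) g=5 f=10, (5,2) g=1 f=8, (6,4) g=2 f=8]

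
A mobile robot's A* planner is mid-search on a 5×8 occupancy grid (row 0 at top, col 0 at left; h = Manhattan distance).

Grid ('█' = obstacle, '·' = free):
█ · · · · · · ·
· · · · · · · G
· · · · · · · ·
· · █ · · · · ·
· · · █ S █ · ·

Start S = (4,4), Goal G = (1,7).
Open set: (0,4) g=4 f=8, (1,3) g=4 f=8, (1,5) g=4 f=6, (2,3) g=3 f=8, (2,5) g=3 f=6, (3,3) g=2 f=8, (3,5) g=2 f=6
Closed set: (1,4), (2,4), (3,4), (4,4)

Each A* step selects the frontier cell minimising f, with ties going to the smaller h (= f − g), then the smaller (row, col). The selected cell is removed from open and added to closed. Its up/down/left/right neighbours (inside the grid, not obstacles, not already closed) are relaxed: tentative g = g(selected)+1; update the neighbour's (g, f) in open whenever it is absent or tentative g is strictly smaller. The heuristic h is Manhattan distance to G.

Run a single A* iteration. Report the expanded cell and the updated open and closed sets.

expanded=(1,5); open=[(0,4) g=4 f=8, (0,5) g=5 f=8, (1,3) g=4 f=8, (1,6) g=5 f=6, (2,3) g=3 f=8, (2,5) g=3 f=6, (3,3) g=2 f=8, (3,5) g=2 f=6]; closed=[(1,4), (1,5), (2,4), (3,4), (4,4)]

step 1: expand (1,5) (f=6, h=2) → closed; open now [(0,4) g=4 f=8, (0,5) g=5 f=8, (1,3) g=4 f=8, (1,6) g=5 f=6, (2,3) g=3 f=8, (2,5) g=3 f=6, (3,3) g=2 f=8, (3,5) g=2 f=6]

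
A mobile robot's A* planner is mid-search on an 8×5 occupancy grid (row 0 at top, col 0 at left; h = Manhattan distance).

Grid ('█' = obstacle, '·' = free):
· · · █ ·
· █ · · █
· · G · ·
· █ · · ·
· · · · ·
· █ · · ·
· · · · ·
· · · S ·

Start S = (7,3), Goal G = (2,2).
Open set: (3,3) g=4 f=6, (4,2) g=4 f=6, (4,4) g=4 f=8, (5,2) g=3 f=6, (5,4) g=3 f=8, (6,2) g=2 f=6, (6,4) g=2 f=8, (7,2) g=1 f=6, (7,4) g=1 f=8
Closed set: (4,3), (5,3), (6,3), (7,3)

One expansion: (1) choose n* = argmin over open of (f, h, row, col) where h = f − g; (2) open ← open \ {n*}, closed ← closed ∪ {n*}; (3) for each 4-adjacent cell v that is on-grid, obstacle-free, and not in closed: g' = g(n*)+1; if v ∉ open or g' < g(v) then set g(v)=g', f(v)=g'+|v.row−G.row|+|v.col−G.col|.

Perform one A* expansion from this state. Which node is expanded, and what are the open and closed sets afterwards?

step 1: expand (3,3) (f=6, h=2) → closed; open now [(2,3) g=5 f=6, (3,2) g=5 f=6, (3,4) g=5 f=8, (4,2) g=4 f=6, (4,4) g=4 f=8, (5,2) g=3 f=6, (5,4) g=3 f=8, (6,2) g=2 f=6, (6,4) g=2 f=8, (7,2) g=1 f=6, (7,4) g=1 f=8]

expanded=(3,3); open=[(2,3) g=5 f=6, (3,2) g=5 f=6, (3,4) g=5 f=8, (4,2) g=4 f=6, (4,4) g=4 f=8, (5,2) g=3 f=6, (5,4) g=3 f=8, (6,2) g=2 f=6, (6,4) g=2 f=8, (7,2) g=1 f=6, (7,4) g=1 f=8]; closed=[(3,3), (4,3), (5,3), (6,3), (7,3)]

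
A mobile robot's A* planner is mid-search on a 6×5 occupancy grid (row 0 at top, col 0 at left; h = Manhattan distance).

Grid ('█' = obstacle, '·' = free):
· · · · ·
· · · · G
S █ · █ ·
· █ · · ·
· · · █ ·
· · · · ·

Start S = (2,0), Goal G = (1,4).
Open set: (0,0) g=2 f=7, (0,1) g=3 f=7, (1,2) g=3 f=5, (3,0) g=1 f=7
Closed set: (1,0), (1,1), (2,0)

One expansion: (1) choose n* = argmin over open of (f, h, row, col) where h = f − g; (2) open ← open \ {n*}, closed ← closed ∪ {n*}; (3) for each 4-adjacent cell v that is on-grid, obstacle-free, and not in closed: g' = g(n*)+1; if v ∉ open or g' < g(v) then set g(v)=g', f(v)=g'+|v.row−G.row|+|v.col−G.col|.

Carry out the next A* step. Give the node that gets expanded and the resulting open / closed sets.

step 1: expand (1,2) (f=5, h=2) → closed; open now [(0,0) g=2 f=7, (0,1) g=3 f=7, (0,2) g=4 f=7, (1,3) g=4 f=5, (2,2) g=4 f=7, (3,0) g=1 f=7]

expanded=(1,2); open=[(0,0) g=2 f=7, (0,1) g=3 f=7, (0,2) g=4 f=7, (1,3) g=4 f=5, (2,2) g=4 f=7, (3,0) g=1 f=7]; closed=[(1,0), (1,1), (1,2), (2,0)]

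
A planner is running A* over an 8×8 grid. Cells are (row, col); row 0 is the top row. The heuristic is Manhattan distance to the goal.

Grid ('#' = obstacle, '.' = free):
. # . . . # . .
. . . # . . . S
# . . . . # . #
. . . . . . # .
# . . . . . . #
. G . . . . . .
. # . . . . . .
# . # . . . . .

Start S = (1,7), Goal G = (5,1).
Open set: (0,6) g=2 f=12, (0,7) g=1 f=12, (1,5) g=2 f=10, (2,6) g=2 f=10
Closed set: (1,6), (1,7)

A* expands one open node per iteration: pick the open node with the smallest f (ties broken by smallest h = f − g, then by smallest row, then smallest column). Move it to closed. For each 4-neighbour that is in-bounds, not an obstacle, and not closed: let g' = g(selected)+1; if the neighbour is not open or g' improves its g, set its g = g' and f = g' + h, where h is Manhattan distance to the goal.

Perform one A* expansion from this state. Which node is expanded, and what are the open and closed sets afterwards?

expanded=(1,5); open=[(0,6) g=2 f=12, (0,7) g=1 f=12, (1,4) g=3 f=10, (2,6) g=2 f=10]; closed=[(1,5), (1,6), (1,7)]

step 1: expand (1,5) (f=10, h=8) → closed; open now [(0,6) g=2 f=12, (0,7) g=1 f=12, (1,4) g=3 f=10, (2,6) g=2 f=10]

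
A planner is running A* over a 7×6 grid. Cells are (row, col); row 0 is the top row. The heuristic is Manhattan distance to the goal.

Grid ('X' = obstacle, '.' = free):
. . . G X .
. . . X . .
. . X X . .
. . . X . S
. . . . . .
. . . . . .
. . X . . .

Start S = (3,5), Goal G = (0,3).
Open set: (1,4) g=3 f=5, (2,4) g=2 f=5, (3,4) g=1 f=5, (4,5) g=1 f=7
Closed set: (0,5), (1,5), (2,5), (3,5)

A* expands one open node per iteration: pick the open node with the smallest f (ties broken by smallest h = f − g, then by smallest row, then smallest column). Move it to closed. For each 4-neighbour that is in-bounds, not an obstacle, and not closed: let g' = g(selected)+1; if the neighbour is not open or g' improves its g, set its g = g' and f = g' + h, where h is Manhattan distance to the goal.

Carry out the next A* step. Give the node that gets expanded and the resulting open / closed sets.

expanded=(1,4); open=[(2,4) g=2 f=5, (3,4) g=1 f=5, (4,5) g=1 f=7]; closed=[(0,5), (1,4), (1,5), (2,5), (3,5)]

step 1: expand (1,4) (f=5, h=2) → closed; open now [(2,4) g=2 f=5, (3,4) g=1 f=5, (4,5) g=1 f=7]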